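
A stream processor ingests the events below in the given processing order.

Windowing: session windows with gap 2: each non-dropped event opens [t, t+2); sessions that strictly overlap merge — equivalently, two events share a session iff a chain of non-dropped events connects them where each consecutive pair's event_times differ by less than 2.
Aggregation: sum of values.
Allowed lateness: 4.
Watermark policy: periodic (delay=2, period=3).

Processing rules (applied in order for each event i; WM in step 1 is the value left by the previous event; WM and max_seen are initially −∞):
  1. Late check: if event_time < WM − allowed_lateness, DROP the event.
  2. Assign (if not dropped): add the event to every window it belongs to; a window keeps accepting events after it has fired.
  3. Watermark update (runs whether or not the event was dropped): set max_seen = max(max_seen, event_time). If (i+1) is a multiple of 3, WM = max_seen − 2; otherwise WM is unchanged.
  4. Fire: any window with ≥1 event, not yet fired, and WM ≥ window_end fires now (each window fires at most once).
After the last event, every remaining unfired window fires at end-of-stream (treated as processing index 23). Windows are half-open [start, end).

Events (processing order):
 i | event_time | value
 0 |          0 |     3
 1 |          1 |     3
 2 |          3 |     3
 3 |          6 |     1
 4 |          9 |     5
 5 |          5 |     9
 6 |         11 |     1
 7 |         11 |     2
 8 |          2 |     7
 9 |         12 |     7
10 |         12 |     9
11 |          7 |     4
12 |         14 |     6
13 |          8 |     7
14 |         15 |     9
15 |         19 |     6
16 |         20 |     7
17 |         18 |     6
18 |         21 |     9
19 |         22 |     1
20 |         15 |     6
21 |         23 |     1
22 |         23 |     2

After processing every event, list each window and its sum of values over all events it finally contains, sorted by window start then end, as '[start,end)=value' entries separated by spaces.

[0,3)=6 [3,5)=3 [5,11)=26 [11,14)=19 [14,17)=21 [18,25)=32

i=0 t=0 v=3: → [0,2); WM=−∞
i=1 t=1 v=3: → [0,3); WM=−∞
i=2 t=3 v=3: → [3,5); WM=1
i=3 t=6 v=1: → [6,8); WM=1
i=4 t=9 v=5: → [9,11); WM=1
i=5 t=5 v=9: → [5,8); WM=7
i=6 t=11 v=1: → [11,13); WM=7
i=7 t=11 v=2: → [11,13); WM=7
i=8 t=2 v=7: DROP (t<7-4); WM=9
i=9 t=12 v=7: → [11,14); WM=9
i=10 t=12 v=9: → [11,14); WM=9
i=11 t=7 v=4: → [5,9); WM=10
i=12 t=14 v=6: → [14,16); WM=10
i=13 t=8 v=7: → [5,11); WM=10
i=14 t=15 v=9: → [14,17); WM=13
i=15 t=19 v=6: → [19,21); WM=13
i=16 t=20 v=7: → [19,22); WM=13
i=17 t=18 v=6: → [18,22); WM=18
i=18 t=21 v=9: → [18,23); WM=18
i=19 t=22 v=1: → [18,24); WM=18
i=20 t=15 v=6: → [14,17); WM=20
i=21 t=23 v=1: → [18,25); WM=20
i=22 t=23 v=2: → [18,25); WM=20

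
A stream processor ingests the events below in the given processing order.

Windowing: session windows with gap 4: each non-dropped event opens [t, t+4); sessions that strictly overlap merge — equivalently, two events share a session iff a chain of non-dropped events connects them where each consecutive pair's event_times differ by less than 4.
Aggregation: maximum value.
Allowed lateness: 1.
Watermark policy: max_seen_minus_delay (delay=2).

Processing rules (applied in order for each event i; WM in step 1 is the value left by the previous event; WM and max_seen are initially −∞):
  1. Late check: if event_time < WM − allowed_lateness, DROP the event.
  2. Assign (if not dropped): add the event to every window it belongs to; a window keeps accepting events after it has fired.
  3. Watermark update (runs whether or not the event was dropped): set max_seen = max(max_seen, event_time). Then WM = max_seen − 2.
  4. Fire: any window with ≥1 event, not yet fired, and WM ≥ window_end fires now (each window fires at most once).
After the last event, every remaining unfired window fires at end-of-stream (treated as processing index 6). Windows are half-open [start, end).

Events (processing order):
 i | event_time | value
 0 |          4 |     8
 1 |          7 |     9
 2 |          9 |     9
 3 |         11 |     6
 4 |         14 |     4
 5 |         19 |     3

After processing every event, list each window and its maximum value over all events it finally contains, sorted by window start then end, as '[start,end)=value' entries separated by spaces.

i=0 t=4 v=8: → [4,8); WM=2
i=1 t=7 v=9: → [4,11); WM=5
i=2 t=9 v=9: → [4,13); WM=7
i=3 t=11 v=6: → [4,15); WM=9
i=4 t=14 v=4: → [4,18); WM=12
i=5 t=19 v=3: → [19,23); WM=17

[4,18)=9 [19,23)=3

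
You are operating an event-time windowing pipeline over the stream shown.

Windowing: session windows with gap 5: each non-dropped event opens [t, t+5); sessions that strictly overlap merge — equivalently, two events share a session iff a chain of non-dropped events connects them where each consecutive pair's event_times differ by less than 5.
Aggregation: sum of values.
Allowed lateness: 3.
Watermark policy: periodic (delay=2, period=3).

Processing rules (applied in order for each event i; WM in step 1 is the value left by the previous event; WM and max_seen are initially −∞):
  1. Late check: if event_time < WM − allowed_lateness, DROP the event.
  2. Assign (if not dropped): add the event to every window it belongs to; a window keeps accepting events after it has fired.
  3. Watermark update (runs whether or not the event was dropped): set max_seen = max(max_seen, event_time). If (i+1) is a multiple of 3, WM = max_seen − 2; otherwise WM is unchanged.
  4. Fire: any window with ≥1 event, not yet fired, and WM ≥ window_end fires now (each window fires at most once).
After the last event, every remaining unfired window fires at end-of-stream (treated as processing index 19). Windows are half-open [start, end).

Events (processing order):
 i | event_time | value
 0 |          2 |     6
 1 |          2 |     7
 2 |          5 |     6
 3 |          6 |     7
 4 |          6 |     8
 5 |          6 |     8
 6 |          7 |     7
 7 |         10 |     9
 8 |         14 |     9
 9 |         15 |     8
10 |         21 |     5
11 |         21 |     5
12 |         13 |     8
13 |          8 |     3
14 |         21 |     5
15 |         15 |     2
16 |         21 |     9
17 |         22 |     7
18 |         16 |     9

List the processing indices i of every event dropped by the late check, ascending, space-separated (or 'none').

12 13 15 18

i=0 t=2 v=6: → [2,7); WM=−∞
i=1 t=2 v=7: → [2,7); WM=−∞
i=2 t=5 v=6: → [2,10); WM=3
i=3 t=6 v=7: → [2,11); WM=3
i=4 t=6 v=8: → [2,11); WM=3
i=5 t=6 v=8: → [2,11); WM=4
i=6 t=7 v=7: → [2,12); WM=4
i=7 t=10 v=9: → [2,15); WM=4
i=8 t=14 v=9: → [2,19); WM=12
i=9 t=15 v=8: → [2,20); WM=12
i=10 t=21 v=5: → [21,26); WM=12
i=11 t=21 v=5: → [21,26); WM=19
i=12 t=13 v=8: DROP (t<19-3); WM=19
i=13 t=8 v=3: DROP (t<19-3); WM=19
i=14 t=21 v=5: → [21,26); WM=19
i=15 t=15 v=2: DROP (t<19-3); WM=19
i=16 t=21 v=9: → [21,26); WM=19
i=17 t=22 v=7: → [21,27); WM=20
i=18 t=16 v=9: DROP (t<20-3); WM=20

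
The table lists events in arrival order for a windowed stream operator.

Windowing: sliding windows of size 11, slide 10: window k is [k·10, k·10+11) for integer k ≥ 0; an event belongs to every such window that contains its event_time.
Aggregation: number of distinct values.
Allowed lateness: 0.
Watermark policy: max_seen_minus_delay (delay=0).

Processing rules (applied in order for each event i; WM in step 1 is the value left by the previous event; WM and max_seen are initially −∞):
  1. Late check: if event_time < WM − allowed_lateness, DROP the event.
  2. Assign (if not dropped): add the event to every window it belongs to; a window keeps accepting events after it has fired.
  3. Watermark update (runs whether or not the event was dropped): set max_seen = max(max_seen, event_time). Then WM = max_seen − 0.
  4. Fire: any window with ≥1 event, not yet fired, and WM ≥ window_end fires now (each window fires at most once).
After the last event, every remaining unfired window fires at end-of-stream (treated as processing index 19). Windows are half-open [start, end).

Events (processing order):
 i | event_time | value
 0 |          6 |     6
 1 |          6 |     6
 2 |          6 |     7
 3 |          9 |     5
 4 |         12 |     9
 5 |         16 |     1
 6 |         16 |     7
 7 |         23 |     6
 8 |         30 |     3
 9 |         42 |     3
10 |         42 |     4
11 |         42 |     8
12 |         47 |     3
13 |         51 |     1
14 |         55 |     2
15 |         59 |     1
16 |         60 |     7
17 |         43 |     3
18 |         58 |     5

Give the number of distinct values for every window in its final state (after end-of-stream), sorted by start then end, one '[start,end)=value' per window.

i=0 t=6 v=6: → [0,11); WM=6
i=1 t=6 v=6: → [0,11); WM=6
i=2 t=6 v=7: → [0,11); WM=6
i=3 t=9 v=5: → [0,11); WM=9
i=4 t=12 v=9: → [10,21); WM=12; [0,11) fires=3
i=5 t=16 v=1: → [10,21); WM=16
i=6 t=16 v=7: → [10,21); WM=16
i=7 t=23 v=6: → [20,31); WM=23; [10,21) fires=3
i=8 t=30 v=3: → [30,41),[20,31); WM=30
i=9 t=42 v=3: → [40,51); WM=42; [20,31) fires=2 [30,41) fires=1
i=10 t=42 v=4: → [40,51); WM=42
i=11 t=42 v=8: → [40,51); WM=42
i=12 t=47 v=3: → [40,51); WM=47
i=13 t=51 v=1: → [50,61); WM=51; [40,51) fires=3
i=14 t=55 v=2: → [50,61); WM=55
i=15 t=59 v=1: → [50,61); WM=59
i=16 t=60 v=7: → [60,71),[50,61); WM=60
i=17 t=43 v=3: DROP (t<60-0); WM=60
i=18 t=58 v=5: DROP (t<60-0); WM=60

[0,11)=3 [10,21)=3 [20,31)=2 [30,41)=1 [40,51)=3 [50,61)=3 [60,71)=1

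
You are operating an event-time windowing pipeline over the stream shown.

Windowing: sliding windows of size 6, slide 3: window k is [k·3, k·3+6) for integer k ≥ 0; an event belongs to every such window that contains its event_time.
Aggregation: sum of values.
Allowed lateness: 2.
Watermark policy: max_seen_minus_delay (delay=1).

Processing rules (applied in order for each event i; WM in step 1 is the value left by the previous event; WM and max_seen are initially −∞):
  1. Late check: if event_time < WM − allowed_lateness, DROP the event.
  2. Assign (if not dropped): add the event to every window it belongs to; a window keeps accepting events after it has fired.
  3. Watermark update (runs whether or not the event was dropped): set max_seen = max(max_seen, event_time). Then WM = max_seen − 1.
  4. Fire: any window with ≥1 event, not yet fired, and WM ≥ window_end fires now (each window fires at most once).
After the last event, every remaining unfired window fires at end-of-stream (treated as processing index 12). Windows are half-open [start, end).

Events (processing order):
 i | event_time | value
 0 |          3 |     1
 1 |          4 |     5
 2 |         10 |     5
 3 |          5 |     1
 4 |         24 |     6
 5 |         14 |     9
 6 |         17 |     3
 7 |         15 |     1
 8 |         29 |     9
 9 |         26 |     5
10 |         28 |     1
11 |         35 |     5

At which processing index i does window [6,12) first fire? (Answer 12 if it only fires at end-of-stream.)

4

i=0 t=3 v=1: → [3,9),[0,6); WM=2
i=1 t=4 v=5: → [3,9),[0,6); WM=3
i=2 t=10 v=5: → [9,15),[6,12); WM=9; [0,6) fires=6 [3,9) fires=6
i=3 t=5 v=1: DROP (t<9-2); WM=9
i=4 t=24 v=6: → [24,30),[21,27); WM=23; [6,12) fires=5 [9,15) fires=5
i=5 t=14 v=9: DROP (t<23-2); WM=23
i=6 t=17 v=3: DROP (t<23-2); WM=23
i=7 t=15 v=1: DROP (t<23-2); WM=23
i=8 t=29 v=9: → [27,33),[24,30); WM=28; [21,27) fires=6
i=9 t=26 v=5: → [24,30),[21,27); WM=28
i=10 t=28 v=1: → [27,33),[24,30); WM=28
i=11 t=35 v=5: → [33,39),[30,36); WM=34; [24,30) fires=21 [27,33) fires=10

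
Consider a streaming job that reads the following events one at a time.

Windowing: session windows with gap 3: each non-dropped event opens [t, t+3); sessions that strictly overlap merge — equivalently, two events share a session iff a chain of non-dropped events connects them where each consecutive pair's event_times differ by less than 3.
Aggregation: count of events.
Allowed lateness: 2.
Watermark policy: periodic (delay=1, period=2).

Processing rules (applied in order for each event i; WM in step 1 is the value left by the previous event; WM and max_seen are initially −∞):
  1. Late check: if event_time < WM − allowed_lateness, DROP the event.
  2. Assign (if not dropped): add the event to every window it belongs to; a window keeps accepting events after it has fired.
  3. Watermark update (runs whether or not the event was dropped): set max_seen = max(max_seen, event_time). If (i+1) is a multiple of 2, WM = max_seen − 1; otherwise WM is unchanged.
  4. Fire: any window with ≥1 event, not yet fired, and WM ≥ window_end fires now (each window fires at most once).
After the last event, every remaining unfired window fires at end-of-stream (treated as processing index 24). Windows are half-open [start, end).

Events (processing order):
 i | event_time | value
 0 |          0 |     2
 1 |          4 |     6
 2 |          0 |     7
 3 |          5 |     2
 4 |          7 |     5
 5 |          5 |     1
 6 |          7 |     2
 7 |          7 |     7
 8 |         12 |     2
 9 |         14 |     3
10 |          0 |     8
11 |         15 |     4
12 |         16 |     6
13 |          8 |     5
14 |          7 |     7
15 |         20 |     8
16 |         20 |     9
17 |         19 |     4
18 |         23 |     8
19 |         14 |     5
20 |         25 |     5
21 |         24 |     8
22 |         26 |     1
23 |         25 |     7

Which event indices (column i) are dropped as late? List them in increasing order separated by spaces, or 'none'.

2 10 13 14 19

i=0 t=0 v=2: → [0,3); WM=−∞
i=1 t=4 v=6: → [4,7); WM=3
i=2 t=0 v=7: DROP (t<3-2); WM=3
i=3 t=5 v=2: → [4,8); WM=4
i=4 t=7 v=5: → [4,10); WM=4
i=5 t=5 v=1: → [4,10); WM=6
i=6 t=7 v=2: → [4,10); WM=6
i=7 t=7 v=7: → [4,10); WM=6
i=8 t=12 v=2: → [12,15); WM=6
i=9 t=14 v=3: → [12,17); WM=13
i=10 t=0 v=8: DROP (t<13-2); WM=13
i=11 t=15 v=4: → [12,18); WM=14
i=12 t=16 v=6: → [12,19); WM=14
i=13 t=8 v=5: DROP (t<14-2); WM=15
i=14 t=7 v=7: DROP (t<15-2); WM=15
i=15 t=20 v=8: → [20,23); WM=19
i=16 t=20 v=9: → [20,23); WM=19
i=17 t=19 v=4: → [19,23); WM=19
i=18 t=23 v=8: → [23,26); WM=19
i=19 t=14 v=5: DROP (t<19-2); WM=22
i=20 t=25 v=5: → [23,28); WM=22
i=21 t=24 v=8: → [23,28); WM=24
i=22 t=26 v=1: → [23,29); WM=24
i=23 t=25 v=7: → [23,29); WM=25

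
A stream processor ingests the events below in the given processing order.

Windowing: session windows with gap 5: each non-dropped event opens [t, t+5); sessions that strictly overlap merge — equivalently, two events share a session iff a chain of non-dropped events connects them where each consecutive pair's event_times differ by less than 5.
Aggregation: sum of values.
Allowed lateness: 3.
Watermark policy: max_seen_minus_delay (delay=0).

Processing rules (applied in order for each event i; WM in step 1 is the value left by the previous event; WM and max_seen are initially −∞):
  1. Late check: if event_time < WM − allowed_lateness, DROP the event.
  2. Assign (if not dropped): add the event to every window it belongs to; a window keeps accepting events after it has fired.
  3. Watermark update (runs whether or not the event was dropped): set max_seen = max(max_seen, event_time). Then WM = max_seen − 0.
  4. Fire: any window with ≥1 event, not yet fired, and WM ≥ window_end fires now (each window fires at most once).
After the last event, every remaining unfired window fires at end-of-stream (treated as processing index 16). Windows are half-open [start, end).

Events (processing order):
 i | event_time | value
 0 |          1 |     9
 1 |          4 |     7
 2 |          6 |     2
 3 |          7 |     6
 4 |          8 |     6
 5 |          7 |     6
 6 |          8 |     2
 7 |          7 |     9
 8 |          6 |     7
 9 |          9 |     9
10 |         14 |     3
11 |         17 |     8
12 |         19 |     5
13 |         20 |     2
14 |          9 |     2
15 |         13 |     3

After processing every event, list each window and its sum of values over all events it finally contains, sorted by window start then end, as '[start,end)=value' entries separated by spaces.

i=0 t=1 v=9: → [1,6); WM=1
i=1 t=4 v=7: → [1,9); WM=4
i=2 t=6 v=2: → [1,11); WM=6
i=3 t=7 v=6: → [1,12); WM=7
i=4 t=8 v=6: → [1,13); WM=8
i=5 t=7 v=6: → [1,13); WM=8
i=6 t=8 v=2: → [1,13); WM=8
i=7 t=7 v=9: → [1,13); WM=8
i=8 t=6 v=7: → [1,13); WM=8
i=9 t=9 v=9: → [1,14); WM=9
i=10 t=14 v=3: → [14,19); WM=14
i=11 t=17 v=8: → [14,22); WM=17
i=12 t=19 v=5: → [14,24); WM=19
i=13 t=20 v=2: → [14,25); WM=20
i=14 t=9 v=2: DROP (t<20-3); WM=20
i=15 t=13 v=3: DROP (t<20-3); WM=20

[1,14)=63 [14,25)=18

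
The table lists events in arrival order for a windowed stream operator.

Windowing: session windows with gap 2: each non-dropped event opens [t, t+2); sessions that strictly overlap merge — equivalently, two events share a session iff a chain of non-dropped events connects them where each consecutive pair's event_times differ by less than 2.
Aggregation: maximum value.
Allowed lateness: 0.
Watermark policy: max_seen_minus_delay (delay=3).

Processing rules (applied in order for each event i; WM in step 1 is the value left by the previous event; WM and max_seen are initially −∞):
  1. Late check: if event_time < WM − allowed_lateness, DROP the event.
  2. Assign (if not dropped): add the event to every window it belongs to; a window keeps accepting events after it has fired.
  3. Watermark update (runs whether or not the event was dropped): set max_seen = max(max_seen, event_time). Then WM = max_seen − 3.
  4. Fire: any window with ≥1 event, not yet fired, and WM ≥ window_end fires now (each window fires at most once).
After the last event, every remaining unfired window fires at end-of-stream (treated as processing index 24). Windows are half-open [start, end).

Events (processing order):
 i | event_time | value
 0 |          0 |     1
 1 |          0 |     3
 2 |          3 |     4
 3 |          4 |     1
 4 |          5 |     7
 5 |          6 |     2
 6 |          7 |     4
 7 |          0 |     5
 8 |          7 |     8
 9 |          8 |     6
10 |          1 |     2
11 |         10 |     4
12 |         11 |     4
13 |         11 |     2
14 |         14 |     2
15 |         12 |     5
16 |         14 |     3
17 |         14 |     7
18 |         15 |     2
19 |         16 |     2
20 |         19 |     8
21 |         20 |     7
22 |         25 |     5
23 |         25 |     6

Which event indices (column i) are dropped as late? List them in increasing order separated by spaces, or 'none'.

7 10

i=0 t=0 v=1: → [0,2); WM=-3
i=1 t=0 v=3: → [0,2); WM=-3
i=2 t=3 v=4: → [3,5); WM=0
i=3 t=4 v=1: → [3,6); WM=1
i=4 t=5 v=7: → [3,7); WM=2
i=5 t=6 v=2: → [3,8); WM=3
i=6 t=7 v=4: → [3,9); WM=4
i=7 t=0 v=5: DROP (t<4-0); WM=4
i=8 t=7 v=8: → [3,9); WM=4
i=9 t=8 v=6: → [3,10); WM=5
i=10 t=1 v=2: DROP (t<5-0); WM=5
i=11 t=10 v=4: → [10,12); WM=7
i=12 t=11 v=4: → [10,13); WM=8
i=13 t=11 v=2: → [10,13); WM=8
i=14 t=14 v=2: → [14,16); WM=11
i=15 t=12 v=5: → [10,14); WM=11
i=16 t=14 v=3: → [14,16); WM=11
i=17 t=14 v=7: → [14,16); WM=11
i=18 t=15 v=2: → [14,17); WM=12
i=19 t=16 v=2: → [14,18); WM=13
i=20 t=19 v=8: → [19,21); WM=16
i=21 t=20 v=7: → [19,22); WM=17
i=22 t=25 v=5: → [25,27); WM=22
i=23 t=25 v=6: → [25,27); WM=22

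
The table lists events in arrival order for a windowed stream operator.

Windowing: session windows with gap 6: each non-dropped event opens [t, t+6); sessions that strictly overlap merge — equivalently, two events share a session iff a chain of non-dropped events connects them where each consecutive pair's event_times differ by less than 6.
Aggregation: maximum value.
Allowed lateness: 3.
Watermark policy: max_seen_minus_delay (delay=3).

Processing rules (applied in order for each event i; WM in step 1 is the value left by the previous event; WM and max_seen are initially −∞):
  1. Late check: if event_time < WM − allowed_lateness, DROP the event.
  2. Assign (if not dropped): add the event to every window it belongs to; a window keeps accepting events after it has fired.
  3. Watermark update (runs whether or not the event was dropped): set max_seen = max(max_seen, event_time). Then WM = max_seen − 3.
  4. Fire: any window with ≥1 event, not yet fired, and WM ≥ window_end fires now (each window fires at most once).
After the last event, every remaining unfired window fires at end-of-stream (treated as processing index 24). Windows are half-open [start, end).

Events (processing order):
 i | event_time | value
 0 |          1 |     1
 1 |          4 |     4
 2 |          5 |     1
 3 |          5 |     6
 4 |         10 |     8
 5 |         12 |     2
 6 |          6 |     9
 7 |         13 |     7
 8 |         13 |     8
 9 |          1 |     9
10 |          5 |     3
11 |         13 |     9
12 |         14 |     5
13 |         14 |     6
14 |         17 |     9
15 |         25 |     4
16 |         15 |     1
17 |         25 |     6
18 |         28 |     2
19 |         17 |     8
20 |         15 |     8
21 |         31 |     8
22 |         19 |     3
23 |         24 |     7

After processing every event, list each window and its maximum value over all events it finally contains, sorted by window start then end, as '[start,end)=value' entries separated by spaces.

i=0 t=1 v=1: → [1,7); WM=-2
i=1 t=4 v=4: → [1,10); WM=1
i=2 t=5 v=1: → [1,11); WM=2
i=3 t=5 v=6: → [1,11); WM=2
i=4 t=10 v=8: → [1,16); WM=7
i=5 t=12 v=2: → [1,18); WM=9
i=6 t=6 v=9: → [1,18); WM=9
i=7 t=13 v=7: → [1,19); WM=10
i=8 t=13 v=8: → [1,19); WM=10
i=9 t=1 v=9: DROP (t<10-3); WM=10
i=10 t=5 v=3: DROP (t<10-3); WM=10
i=11 t=13 v=9: → [1,19); WM=10
i=12 t=14 v=5: → [1,20); WM=11
i=13 t=14 v=6: → [1,20); WM=11
i=14 t=17 v=9: → [1,23); WM=14
i=15 t=25 v=4: → [25,31); WM=22
i=16 t=15 v=1: DROP (t<22-3); WM=22
i=17 t=25 v=6: → [25,31); WM=22
i=18 t=28 v=2: → [25,34); WM=25
i=19 t=17 v=8: DROP (t<25-3); WM=25
i=20 t=15 v=8: DROP (t<25-3); WM=25
i=21 t=31 v=8: → [25,37); WM=28
i=22 t=19 v=3: DROP (t<28-3); WM=28
i=23 t=24 v=7: DROP (t<28-3); WM=28

[1,23)=9 [25,37)=8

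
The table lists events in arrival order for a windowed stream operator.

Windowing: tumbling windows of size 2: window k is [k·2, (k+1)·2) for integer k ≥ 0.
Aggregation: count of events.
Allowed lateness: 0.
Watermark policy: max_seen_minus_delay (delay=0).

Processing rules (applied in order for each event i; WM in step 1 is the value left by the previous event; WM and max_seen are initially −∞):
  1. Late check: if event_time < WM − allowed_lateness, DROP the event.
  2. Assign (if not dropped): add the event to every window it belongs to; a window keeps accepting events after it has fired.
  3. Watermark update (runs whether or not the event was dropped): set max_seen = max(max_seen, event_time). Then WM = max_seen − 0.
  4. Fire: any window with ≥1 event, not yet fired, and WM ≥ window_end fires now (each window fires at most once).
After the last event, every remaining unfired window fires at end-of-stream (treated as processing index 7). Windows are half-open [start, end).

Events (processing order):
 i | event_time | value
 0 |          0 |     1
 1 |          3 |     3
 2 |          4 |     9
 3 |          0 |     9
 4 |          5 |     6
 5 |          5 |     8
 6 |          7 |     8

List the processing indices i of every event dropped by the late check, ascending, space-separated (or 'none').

i=0 t=0 v=1: → [0,2); WM=0
i=1 t=3 v=3: → [2,4); WM=3; [0,2) fires=1
i=2 t=4 v=9: → [4,6); WM=4; [2,4) fires=1
i=3 t=0 v=9: DROP (t<4-0); WM=4
i=4 t=5 v=6: → [4,6); WM=5
i=5 t=5 v=8: → [4,6); WM=5
i=6 t=7 v=8: → [6,8); WM=7; [4,6) fires=3

3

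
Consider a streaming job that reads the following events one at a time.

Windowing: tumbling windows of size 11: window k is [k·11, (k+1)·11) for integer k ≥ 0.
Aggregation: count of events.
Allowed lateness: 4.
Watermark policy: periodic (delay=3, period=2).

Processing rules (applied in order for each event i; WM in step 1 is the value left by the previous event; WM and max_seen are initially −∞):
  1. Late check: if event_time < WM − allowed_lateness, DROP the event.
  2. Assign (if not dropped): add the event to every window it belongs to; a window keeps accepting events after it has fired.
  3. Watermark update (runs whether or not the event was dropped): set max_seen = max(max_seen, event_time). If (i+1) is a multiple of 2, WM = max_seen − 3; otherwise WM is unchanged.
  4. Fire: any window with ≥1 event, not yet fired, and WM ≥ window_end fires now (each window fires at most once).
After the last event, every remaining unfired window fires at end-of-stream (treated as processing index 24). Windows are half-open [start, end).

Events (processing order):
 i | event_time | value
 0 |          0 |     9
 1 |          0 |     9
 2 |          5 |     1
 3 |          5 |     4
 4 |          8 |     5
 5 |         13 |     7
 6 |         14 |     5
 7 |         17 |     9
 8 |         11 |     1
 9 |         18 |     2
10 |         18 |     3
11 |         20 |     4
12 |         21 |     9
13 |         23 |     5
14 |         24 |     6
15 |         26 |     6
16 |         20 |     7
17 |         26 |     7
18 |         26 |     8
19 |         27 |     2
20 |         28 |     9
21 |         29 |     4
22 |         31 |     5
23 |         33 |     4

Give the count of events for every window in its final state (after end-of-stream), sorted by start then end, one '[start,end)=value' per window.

[0,11)=5 [11,22)=9 [22,33)=9 [33,44)=1

i=0 t=0 v=9: → [0,11); WM=−∞
i=1 t=0 v=9: → [0,11); WM=-3
i=2 t=5 v=1: → [0,11); WM=-3
i=3 t=5 v=4: → [0,11); WM=2
i=4 t=8 v=5: → [0,11); WM=2
i=5 t=13 v=7: → [11,22); WM=10
i=6 t=14 v=5: → [11,22); WM=10
i=7 t=17 v=9: → [11,22); WM=14; [0,11) fires=5
i=8 t=11 v=1: → [11,22); WM=14
i=9 t=18 v=2: → [11,22); WM=15
i=10 t=18 v=3: → [11,22); WM=15
i=11 t=20 v=4: → [11,22); WM=17
i=12 t=21 v=9: → [11,22); WM=17
i=13 t=23 v=5: → [22,33); WM=20
i=14 t=24 v=6: → [22,33); WM=20
i=15 t=26 v=6: → [22,33); WM=23; [11,22) fires=8
i=16 t=20 v=7: → [11,22); WM=23
i=17 t=26 v=7: → [22,33); WM=23
i=18 t=26 v=8: → [22,33); WM=23
i=19 t=27 v=2: → [22,33); WM=24
i=20 t=28 v=9: → [22,33); WM=24
i=21 t=29 v=4: → [22,33); WM=26
i=22 t=31 v=5: → [22,33); WM=26
i=23 t=33 v=4: → [33,44); WM=30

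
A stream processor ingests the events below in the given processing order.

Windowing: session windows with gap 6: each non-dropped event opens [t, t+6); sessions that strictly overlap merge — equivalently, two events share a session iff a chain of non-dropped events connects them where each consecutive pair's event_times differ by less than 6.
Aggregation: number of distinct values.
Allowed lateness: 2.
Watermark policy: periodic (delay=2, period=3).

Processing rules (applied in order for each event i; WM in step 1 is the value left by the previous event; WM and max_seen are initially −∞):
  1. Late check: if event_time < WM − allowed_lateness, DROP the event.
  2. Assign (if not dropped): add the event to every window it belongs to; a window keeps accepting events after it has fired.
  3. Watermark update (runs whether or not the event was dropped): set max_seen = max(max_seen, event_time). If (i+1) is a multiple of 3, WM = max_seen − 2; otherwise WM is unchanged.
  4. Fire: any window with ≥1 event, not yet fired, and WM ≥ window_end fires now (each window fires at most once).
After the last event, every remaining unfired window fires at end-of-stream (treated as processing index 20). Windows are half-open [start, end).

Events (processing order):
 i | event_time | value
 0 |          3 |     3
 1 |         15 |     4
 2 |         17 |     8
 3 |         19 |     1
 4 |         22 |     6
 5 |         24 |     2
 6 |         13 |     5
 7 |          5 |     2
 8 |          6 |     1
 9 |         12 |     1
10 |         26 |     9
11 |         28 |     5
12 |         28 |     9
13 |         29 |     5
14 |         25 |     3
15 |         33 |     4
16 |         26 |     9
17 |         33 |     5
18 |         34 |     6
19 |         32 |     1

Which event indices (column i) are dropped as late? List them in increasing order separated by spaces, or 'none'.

i=0 t=3 v=3: → [3,9); WM=−∞
i=1 t=15 v=4: → [15,21); WM=−∞
i=2 t=17 v=8: → [15,23); WM=15
i=3 t=19 v=1: → [15,25); WM=15
i=4 t=22 v=6: → [15,28); WM=15
i=5 t=24 v=2: → [15,30); WM=22
i=6 t=13 v=5: DROP (t<22-2); WM=22
i=7 t=5 v=2: DROP (t<22-2); WM=22
i=8 t=6 v=1: DROP (t<22-2); WM=22
i=9 t=12 v=1: DROP (t<22-2); WM=22
i=10 t=26 v=9: → [15,32); WM=22
i=11 t=28 v=5: → [15,34); WM=26
i=12 t=28 v=9: → [15,34); WM=26
i=13 t=29 v=5: → [15,35); WM=26
i=14 t=25 v=3: → [15,35); WM=27
i=15 t=33 v=4: → [15,39); WM=27
i=16 t=26 v=9: → [15,39); WM=27
i=17 t=33 v=5: → [15,39); WM=31
i=18 t=34 v=6: → [15,40); WM=31
i=19 t=32 v=1: → [15,40); WM=31

6 7 8 9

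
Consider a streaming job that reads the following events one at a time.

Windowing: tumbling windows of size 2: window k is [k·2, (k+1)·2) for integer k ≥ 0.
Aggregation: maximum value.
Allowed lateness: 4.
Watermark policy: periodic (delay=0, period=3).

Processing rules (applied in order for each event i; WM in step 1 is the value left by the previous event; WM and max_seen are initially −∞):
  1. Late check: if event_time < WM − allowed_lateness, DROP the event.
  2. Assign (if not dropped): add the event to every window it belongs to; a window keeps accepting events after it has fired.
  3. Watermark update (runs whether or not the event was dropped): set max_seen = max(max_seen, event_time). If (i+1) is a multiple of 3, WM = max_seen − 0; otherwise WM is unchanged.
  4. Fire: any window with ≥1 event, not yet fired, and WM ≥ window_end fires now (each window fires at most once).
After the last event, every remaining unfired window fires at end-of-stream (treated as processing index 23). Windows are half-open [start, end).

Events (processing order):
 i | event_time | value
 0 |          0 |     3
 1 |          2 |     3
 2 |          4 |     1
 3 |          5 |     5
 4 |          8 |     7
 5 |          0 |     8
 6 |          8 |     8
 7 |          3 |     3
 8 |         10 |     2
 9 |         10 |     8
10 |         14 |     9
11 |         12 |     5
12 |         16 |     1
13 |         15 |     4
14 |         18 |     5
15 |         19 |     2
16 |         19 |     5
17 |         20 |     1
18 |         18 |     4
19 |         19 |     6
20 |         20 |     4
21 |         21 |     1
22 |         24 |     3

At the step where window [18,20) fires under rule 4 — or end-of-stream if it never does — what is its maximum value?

5

i=0 t=0 v=3: → [0,2); WM=−∞
i=1 t=2 v=3: → [2,4); WM=−∞
i=2 t=4 v=1: → [4,6); WM=4; [0,2) fires=3 [2,4) fires=3
i=3 t=5 v=5: → [4,6); WM=4
i=4 t=8 v=7: → [8,10); WM=4
i=5 t=0 v=8: → [0,2); WM=8; [4,6) fires=5
i=6 t=8 v=8: → [8,10); WM=8
i=7 t=3 v=3: DROP (t<8-4); WM=8
i=8 t=10 v=2: → [10,12); WM=10; [8,10) fires=8
i=9 t=10 v=8: → [10,12); WM=10
i=10 t=14 v=9: → [14,16); WM=10
i=11 t=12 v=5: → [12,14); WM=14; [10,12) fires=8 [12,14) fires=5
i=12 t=16 v=1: → [16,18); WM=14
i=13 t=15 v=4: → [14,16); WM=14
i=14 t=18 v=5: → [18,20); WM=18; [14,16) fires=9 [16,18) fires=1
i=15 t=19 v=2: → [18,20); WM=18
i=16 t=19 v=5: → [18,20); WM=18
i=17 t=20 v=1: → [20,22); WM=20; [18,20) fires=5
i=18 t=18 v=4: → [18,20); WM=20
i=19 t=19 v=6: → [18,20); WM=20
i=20 t=20 v=4: → [20,22); WM=20
i=21 t=21 v=1: → [20,22); WM=20
i=22 t=24 v=3: → [24,26); WM=20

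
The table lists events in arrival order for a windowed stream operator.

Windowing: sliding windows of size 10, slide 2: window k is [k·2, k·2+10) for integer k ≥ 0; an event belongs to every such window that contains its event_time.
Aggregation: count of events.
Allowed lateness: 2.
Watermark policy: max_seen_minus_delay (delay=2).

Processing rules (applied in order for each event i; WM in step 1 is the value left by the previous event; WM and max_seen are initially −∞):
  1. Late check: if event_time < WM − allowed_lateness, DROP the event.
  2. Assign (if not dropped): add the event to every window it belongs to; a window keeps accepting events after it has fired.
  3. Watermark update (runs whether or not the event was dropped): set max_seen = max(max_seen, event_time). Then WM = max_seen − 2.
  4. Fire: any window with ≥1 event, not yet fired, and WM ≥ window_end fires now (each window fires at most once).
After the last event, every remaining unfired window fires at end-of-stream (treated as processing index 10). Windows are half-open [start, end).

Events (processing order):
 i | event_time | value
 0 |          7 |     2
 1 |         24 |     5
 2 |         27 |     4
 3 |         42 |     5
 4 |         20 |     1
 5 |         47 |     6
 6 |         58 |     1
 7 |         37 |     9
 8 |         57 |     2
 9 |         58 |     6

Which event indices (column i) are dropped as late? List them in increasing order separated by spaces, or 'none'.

i=0 t=7 v=2: → [6,16),[4,14),[2,12),[0,10); WM=5
i=1 t=24 v=5: → [24,34),[22,32),[20,30),[18,28),[16,26); WM=22; [0,10) fires=1 [2,12) fires=1 [4,14) fires=1 [6,16) fires=1
i=2 t=27 v=4: → [26,36),[24,34),[22,32),[20,30),[18,28); WM=25
i=3 t=42 v=5: → [42,52),[40,50),[38,48),[36,46),[34,44); WM=40; [16,26) fires=1 [18,28) fires=2 [20,30) fires=2 [22,32) fires=2 [24,34) fires=2 [26,36) fires=1
i=4 t=20 v=1: DROP (t<40-2); WM=40
i=5 t=47 v=6: → [46,56),[44,54),[42,52),[40,50),[38,48); WM=45; [34,44) fires=1
i=6 t=58 v=1: → [58,68),[56,66),[54,64),[52,62),[50,60); WM=56; [36,46) fires=1 [38,48) fires=2 [40,50) fires=2 [42,52) fires=2 [44,54) fires=1 [46,56) fires=1
i=7 t=37 v=9: DROP (t<56-2); WM=56
i=8 t=57 v=2: → [56,66),[54,64),[52,62),[50,60),[48,58); WM=56
i=9 t=58 v=6: → [58,68),[56,66),[54,64),[52,62),[50,60); WM=56

4 7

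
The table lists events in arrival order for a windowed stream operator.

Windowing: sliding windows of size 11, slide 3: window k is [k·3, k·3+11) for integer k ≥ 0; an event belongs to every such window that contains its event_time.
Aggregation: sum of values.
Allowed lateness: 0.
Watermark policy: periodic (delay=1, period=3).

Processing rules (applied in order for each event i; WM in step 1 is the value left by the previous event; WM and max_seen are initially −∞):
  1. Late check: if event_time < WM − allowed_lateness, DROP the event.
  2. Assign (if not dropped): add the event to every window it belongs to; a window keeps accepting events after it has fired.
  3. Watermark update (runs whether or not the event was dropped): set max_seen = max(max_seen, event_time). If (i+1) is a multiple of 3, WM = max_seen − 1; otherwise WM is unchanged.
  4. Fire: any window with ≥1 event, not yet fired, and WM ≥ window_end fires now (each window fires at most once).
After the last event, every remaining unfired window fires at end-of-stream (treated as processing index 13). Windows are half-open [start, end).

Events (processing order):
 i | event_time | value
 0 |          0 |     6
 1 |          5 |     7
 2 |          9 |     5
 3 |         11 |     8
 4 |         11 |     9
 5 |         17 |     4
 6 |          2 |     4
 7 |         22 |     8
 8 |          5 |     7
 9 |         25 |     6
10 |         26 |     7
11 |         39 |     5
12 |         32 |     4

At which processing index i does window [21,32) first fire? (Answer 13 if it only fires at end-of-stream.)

i=0 t=0 v=6: → [0,11); WM=−∞
i=1 t=5 v=7: → [3,14),[0,11); WM=−∞
i=2 t=9 v=5: → [9,20),[6,17),[3,14),[0,11); WM=8
i=3 t=11 v=8: → [9,20),[6,17),[3,14); WM=8
i=4 t=11 v=9: → [9,20),[6,17),[3,14); WM=8
i=5 t=17 v=4: → [15,26),[12,23),[9,20); WM=16; [0,11) fires=18 [3,14) fires=29
i=6 t=2 v=4: DROP (t<16-0); WM=16
i=7 t=22 v=8: → [21,32),[18,29),[15,26),[12,23); WM=16
i=8 t=5 v=7: DROP (t<16-0); WM=21; [6,17) fires=22 [9,20) fires=26
i=9 t=25 v=6: → [24,35),[21,32),[18,29),[15,26); WM=21
i=10 t=26 v=7: → [24,35),[21,32),[18,29); WM=21
i=11 t=39 v=5: → [39,50),[36,47),[33,44),[30,41); WM=38; [12,23) fires=12 [15,26) fires=18 [18,29) fires=21 [21,32) fires=21 [24,35) fires=13
i=12 t=32 v=4: DROP (t<38-0); WM=38

11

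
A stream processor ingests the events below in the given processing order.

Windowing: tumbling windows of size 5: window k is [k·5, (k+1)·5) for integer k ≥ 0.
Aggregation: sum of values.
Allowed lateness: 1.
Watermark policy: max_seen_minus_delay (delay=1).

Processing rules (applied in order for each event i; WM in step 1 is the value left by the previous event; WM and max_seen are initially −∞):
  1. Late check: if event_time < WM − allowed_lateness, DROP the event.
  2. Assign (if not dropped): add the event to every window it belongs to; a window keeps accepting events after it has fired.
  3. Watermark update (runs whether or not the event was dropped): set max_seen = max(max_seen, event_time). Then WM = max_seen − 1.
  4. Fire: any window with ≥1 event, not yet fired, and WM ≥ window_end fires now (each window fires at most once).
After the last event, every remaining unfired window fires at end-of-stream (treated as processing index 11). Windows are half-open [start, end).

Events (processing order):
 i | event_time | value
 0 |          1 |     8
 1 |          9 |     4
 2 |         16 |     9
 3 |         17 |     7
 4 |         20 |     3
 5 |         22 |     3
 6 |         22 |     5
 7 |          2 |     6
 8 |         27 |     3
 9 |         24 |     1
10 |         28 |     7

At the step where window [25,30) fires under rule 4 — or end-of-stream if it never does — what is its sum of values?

10

i=0 t=1 v=8: → [0,5); WM=0
i=1 t=9 v=4: → [5,10); WM=8; [0,5) fires=8
i=2 t=16 v=9: → [15,20); WM=15; [5,10) fires=4
i=3 t=17 v=7: → [15,20); WM=16
i=4 t=20 v=3: → [20,25); WM=19
i=5 t=22 v=3: → [20,25); WM=21; [15,20) fires=16
i=6 t=22 v=5: → [20,25); WM=21
i=7 t=2 v=6: DROP (t<21-1); WM=21
i=8 t=27 v=3: → [25,30); WM=26; [20,25) fires=11
i=9 t=24 v=1: DROP (t<26-1); WM=26
i=10 t=28 v=7: → [25,30); WM=27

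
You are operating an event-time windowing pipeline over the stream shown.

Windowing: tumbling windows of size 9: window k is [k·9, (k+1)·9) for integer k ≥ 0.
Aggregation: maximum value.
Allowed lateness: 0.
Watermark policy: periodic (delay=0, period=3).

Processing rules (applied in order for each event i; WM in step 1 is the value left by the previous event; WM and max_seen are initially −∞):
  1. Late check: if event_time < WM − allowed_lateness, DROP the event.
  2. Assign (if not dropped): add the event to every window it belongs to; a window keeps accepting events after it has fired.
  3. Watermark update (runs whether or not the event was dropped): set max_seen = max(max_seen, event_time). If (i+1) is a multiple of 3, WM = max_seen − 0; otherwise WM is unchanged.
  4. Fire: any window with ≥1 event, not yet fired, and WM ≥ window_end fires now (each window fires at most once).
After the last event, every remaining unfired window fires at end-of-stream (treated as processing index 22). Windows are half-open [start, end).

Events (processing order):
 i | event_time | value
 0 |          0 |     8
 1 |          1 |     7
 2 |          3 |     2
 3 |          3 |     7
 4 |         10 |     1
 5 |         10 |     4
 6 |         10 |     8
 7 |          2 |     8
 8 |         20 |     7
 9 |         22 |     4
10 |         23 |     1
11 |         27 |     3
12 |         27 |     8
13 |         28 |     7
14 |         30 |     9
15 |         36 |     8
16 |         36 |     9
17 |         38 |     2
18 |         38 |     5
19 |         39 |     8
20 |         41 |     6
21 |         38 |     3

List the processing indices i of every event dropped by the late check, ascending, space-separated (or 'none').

7 21

i=0 t=0 v=8: → [0,9); WM=−∞
i=1 t=1 v=7: → [0,9); WM=−∞
i=2 t=3 v=2: → [0,9); WM=3
i=3 t=3 v=7: → [0,9); WM=3
i=4 t=10 v=1: → [9,18); WM=3
i=5 t=10 v=4: → [9,18); WM=10; [0,9) fires=8
i=6 t=10 v=8: → [9,18); WM=10
i=7 t=2 v=8: DROP (t<10-0); WM=10
i=8 t=20 v=7: → [18,27); WM=20; [9,18) fires=8
i=9 t=22 v=4: → [18,27); WM=20
i=10 t=23 v=1: → [18,27); WM=20
i=11 t=27 v=3: → [27,36); WM=27; [18,27) fires=7
i=12 t=27 v=8: → [27,36); WM=27
i=13 t=28 v=7: → [27,36); WM=27
i=14 t=30 v=9: → [27,36); WM=30
i=15 t=36 v=8: → [36,45); WM=30
i=16 t=36 v=9: → [36,45); WM=30
i=17 t=38 v=2: → [36,45); WM=38; [27,36) fires=9
i=18 t=38 v=5: → [36,45); WM=38
i=19 t=39 v=8: → [36,45); WM=38
i=20 t=41 v=6: → [36,45); WM=41
i=21 t=38 v=3: DROP (t<41-0); WM=41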